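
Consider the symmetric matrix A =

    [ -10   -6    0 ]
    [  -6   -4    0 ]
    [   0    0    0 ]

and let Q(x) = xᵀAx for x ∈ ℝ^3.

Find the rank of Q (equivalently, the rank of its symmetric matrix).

2

Row-reducing A symmetrically gives the diagonal entries -10, -2/5, 0.
So there are 2 negative, 1 zero pivots.
The rank is the number of nonzero pivots: 2.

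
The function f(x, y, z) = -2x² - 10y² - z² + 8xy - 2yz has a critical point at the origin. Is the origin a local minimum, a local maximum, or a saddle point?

local maximum

The Hessian at the origin is H = [[-4, 8, 0], [8, -20, -2], [0, -2, -2]].
An LDLᵀ factorisation of H has diagonal entries -4, -4, -1.
So there are 3 negative pivots.
H is negative definite, so the origin is a strict local maximum.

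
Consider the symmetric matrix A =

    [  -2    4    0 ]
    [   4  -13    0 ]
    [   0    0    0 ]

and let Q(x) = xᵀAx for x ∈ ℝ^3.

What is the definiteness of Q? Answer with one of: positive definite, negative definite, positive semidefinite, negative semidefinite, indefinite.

Congruent diagonalization of A (simultaneous row and column reduction) yields pivots -2, -5, 0.
So there are 2 negative, 1 zero pivots.
Hence Q is negative semidefinite.

negative semidefinite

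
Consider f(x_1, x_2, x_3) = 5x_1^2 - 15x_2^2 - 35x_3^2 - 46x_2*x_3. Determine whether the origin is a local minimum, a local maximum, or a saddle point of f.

The Hessian at the origin is H = [[10, 0, 0], [0, -30, -46], [0, -46, -70]].
Row-reducing H symmetrically gives the diagonal entries 10, -30, 8/15.
So there are 2 positive, 1 negative pivots.
H is indefinite, so the origin is a saddle point.

saddle point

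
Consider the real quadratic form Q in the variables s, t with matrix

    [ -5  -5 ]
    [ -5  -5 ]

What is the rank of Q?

1

Congruent diagonalization of A (simultaneous row and column reduction) yields pivots -5, 0.
So there are 1 negative, 1 zero pivots.
The rank is the number of nonzero pivots: 1.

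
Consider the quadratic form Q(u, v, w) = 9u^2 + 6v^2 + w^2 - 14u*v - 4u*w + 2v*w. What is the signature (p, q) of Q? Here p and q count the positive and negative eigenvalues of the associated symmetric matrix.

(2, 0)

Write A = [[9, -7, -2], [-7, 6, 1], [-2, 1, 1]].
Congruent diagonalization of A (simultaneous row and column reduction) yields pivots 9, 5/9, 0.
So there are 2 positive, 1 zero pivots.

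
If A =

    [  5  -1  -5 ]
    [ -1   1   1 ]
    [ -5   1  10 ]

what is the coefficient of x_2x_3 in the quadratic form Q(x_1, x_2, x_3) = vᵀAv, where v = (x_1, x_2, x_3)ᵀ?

The coefficient of x_2x_3 is A[2,3] + A[3,2] = 2·1 = 2.

2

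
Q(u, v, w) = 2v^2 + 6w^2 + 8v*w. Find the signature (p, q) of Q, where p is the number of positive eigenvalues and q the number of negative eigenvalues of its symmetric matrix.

Write A = [[0, 0, 0], [0, 2, 4], [0, 4, 6]].
Row-reducing A symmetrically gives the diagonal entries 0, 2, -2.
Counting signs: 1 positive, 1 negative, 1 zero.

(1, 1)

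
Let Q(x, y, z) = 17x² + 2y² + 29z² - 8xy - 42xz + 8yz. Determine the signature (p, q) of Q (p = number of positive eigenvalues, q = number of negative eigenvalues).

The associated matrix is A = [[17, -4, -21], [-4, 2, 4], [-21, 4, 29]].
Symmetric row and column elimination reduces A to a congruent diagonal form with pivots 17, 18/17, 20/9.
That gives 3 positive pivots.

(3, 0)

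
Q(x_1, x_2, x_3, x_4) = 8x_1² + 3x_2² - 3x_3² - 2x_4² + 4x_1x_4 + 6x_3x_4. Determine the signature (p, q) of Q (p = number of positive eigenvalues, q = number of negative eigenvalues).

The associated matrix is A = [[8, 0, 0, 2], [0, 3, 0, 0], [0, 0, -3, 3], [2, 0, 3, -2]].
An LDLᵀ factorisation of A has diagonal entries 8, 3, -3, 1/2.
That gives 3 positive, 1 negative pivots.

(3, 1)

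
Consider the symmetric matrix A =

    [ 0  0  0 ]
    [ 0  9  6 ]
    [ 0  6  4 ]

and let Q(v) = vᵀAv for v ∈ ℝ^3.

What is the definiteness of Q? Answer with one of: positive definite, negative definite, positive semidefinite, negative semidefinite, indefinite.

Row-reducing A symmetrically gives the diagonal entries 0, 9, 0.
That gives 1 positive, 2 zero pivots.
Hence Q is positive semidefinite.

positive semidefinite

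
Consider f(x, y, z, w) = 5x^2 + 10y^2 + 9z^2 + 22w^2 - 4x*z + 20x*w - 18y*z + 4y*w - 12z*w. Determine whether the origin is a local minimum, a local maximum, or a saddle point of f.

The Hessian at the origin is H = [[10, 0, -4, 20], [0, 20, -18, 4], [-4, -18, 18, -12], [20, 4, -12, 44]].
Symmetric row and column elimination reduces H to a congruent diagonal form with pivots 10, 20, 1/5, 12/5.
Counting signs: 4 positive.
H is positive definite, so the origin is a strict local minimum.

local minimum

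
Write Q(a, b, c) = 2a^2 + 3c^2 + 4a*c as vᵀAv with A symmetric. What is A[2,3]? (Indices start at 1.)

The coefficient of b·c in Q is 0. For a symmetric A this equals A[2,3] + A[3,2] = 2·A[2,3].
So A[2,3] = 0/2 = 0.

0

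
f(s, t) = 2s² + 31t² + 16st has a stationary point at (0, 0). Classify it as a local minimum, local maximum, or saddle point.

saddle point

The Hessian at the origin is H = [[4, 16], [16, 62]].
det H = 4·62 − (16)² = -8 < 0, so H is indefinite.
Therefore the origin is a saddle point.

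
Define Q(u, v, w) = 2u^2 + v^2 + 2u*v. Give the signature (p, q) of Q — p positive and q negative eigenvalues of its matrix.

(2, 0)

The associated matrix is A = [[2, 1, 0], [1, 1, 0], [0, 0, 0]].
Symmetric row and column elimination reduces A to a congruent diagonal form with pivots 2, 1/2, 0.
So there are 2 positive, 1 zero pivots.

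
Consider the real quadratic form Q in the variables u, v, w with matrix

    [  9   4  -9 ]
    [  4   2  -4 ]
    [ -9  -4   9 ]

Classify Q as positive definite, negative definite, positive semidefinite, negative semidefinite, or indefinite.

Applying the same elementary operations to the rows and columns of A produces a congruent diagonal matrix with entries 9, 2/9, 0.
That gives 2 positive, 1 zero pivots.
Hence Q is positive semidefinite.

positive semidefinite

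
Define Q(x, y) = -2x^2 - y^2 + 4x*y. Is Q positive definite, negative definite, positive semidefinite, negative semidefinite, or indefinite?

The symmetric matrix of Q is [[-2, 2], [2, -1]].
For the 2×2 matrix [[-2, 2], [2, -1]]: det = -2·-1 − (2)² = -2, trace = -3.
det < 0 so the eigenvalues have opposite signs; the form is indefinite.

indefinite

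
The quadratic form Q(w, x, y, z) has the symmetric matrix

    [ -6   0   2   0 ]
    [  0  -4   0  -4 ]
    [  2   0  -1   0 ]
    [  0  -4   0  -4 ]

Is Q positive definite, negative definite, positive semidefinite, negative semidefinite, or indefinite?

Congruent diagonalization of A (simultaneous row and column reduction) yields pivots -6, -4, -1/3, 0.
Counting signs: 3 negative, 1 zero.
Hence Q is negative semidefinite.

negative semidefinite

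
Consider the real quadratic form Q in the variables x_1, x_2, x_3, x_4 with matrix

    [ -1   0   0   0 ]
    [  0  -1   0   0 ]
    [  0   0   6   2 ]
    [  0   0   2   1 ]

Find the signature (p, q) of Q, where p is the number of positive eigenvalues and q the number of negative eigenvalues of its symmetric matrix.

Applying the same elementary operations to the rows and columns of A produces a congruent diagonal matrix with entries -1, -1, 6, 1/3.
So there are 2 positive, 2 negative pivots.

(2, 2)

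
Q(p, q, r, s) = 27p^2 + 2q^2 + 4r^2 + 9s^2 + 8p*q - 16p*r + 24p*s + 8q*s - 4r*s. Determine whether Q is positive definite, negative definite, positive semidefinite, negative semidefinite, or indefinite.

Write A = [[27, 4, -8, 12], [4, 2, 0, 4], [-8, 0, 4, -2], [12, 4, -2, 9]].
Congruent diagonalization of A (simultaneous row and column reduction) yields pivots 27, 38/27, 12/19, 0.
That gives 3 positive, 1 zero pivots.
Hence Q is positive semidefinite.

positive semidefinite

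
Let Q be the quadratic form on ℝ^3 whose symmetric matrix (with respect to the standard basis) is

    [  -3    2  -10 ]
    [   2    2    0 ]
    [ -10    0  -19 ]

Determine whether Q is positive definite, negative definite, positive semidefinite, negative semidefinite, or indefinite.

Row-reducing A symmetrically gives the diagonal entries -3, 10/3, 1.
Counting signs: 2 positive, 1 negative.
Hence Q is indefinite.

indefinite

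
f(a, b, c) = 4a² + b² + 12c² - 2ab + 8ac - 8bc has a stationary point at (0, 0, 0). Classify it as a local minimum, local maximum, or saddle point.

saddle point

The Hessian at the origin is H = [[8, -2, 8], [-2, 2, -8], [8, -8, 24]].
Congruent diagonalization of H (simultaneous row and column reduction) yields pivots 8, 3/2, -8.
That gives 2 positive, 1 negative pivots.
H is indefinite, so the origin is a saddle point.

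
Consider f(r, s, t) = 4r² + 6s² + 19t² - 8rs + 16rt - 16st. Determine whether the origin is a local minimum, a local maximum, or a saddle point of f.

local minimum

The Hessian at the origin is H = [[8, -8, 16], [-8, 12, -16], [16, -16, 38]].
Applying the same elementary operations to the rows and columns of H produces a congruent diagonal matrix with entries 8, 4, 6.
So there are 3 positive pivots.
H is positive definite, so the origin is a strict local minimum.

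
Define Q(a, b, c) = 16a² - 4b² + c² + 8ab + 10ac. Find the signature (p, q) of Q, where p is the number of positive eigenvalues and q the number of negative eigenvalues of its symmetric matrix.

Write A = [[16, 4, 5], [4, -4, 0], [5, 0, 1]].
An LDLᵀ factorisation of A has diagonal entries 16, -5, -1/4.
So there are 1 positive, 2 negative pivots.

(1, 2)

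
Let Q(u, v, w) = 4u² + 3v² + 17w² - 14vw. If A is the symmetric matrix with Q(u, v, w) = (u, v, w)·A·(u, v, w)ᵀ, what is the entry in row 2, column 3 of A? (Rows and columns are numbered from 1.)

-7

The coefficient of v·w in Q is -14. For a symmetric A this equals A[2,3] + A[3,2] = 2·A[2,3].
So A[2,3] = -14/2 = -7.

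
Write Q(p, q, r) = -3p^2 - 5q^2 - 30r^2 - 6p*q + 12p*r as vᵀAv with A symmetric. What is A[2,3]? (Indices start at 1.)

The coefficient of q·r in Q is 0. For a symmetric A this equals A[2,3] + A[3,2] = 2·A[2,3].
So A[2,3] = 0/2 = 0.

0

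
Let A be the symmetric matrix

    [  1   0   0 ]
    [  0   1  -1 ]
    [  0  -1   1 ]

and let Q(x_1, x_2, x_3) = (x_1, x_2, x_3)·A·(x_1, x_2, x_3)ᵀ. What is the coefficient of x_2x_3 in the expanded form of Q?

-2

The coefficient of x_2x_3 is A[2,3] + A[3,2] = 2·(-1) = -2.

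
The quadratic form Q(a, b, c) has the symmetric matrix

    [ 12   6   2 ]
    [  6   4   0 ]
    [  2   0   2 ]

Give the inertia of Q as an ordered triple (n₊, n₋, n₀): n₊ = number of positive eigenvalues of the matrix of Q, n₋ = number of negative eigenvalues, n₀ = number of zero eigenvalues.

Row-reducing A symmetrically gives the diagonal entries 12, 1, 2/3.
That gives 3 positive pivots.

(3, 0, 0)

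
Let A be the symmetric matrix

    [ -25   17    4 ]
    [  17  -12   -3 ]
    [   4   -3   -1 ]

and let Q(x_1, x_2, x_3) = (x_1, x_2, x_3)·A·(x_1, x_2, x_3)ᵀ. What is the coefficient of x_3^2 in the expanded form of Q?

-1

The coefficient of x_3^2 is the diagonal entry A[3,3] = -1.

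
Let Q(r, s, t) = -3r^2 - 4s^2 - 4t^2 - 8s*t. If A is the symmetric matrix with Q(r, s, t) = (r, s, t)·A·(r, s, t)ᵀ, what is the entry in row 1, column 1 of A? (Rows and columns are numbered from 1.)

-3

The coefficient of r^2 in Q is -3, and that is exactly A[1,1].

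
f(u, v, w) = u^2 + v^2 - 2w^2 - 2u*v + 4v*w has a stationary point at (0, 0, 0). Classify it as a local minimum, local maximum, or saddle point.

saddle point

The Hessian at the origin is H = [[2, -2, 0], [-2, 2, 4], [0, 4, -4]].
H is indefinite, so the origin is a saddle point.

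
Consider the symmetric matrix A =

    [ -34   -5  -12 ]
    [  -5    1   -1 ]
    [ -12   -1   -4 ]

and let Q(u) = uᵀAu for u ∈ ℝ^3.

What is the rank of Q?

3

Congruent diagonalization of A (simultaneous row and column reduction) yields pivots -34, 59/34, -6/59.
That gives 1 positive, 2 negative pivots.
The rank is the number of nonzero pivots: 3.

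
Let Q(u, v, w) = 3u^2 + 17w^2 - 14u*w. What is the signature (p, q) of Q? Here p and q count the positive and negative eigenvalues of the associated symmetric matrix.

Write A = [[3, 0, -7], [0, 0, 0], [-7, 0, 17]].
Congruent diagonalization of A (simultaneous row and column reduction) yields pivots 3, 0, 2/3.
So there are 2 positive, 1 zero pivots.

(2, 0)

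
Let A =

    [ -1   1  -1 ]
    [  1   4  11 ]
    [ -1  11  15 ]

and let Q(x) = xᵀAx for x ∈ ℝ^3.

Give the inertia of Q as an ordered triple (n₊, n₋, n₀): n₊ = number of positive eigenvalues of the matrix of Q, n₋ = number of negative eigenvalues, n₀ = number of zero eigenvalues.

Applying the same elementary operations to the rows and columns of A produces a congruent diagonal matrix with entries -1, 5, -4.
Counting signs: 1 positive, 2 negative.

(1, 2, 0)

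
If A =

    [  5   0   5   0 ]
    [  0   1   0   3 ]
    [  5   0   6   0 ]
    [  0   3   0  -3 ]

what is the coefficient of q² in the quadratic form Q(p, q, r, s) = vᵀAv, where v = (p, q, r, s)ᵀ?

The coefficient of q² is the diagonal entry A[2,2] = 1.

1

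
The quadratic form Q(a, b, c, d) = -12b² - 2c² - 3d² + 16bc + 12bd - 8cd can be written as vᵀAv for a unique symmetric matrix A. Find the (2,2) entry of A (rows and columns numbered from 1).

The coefficient of b² in Q is -12, and that is exactly A[2,2].

-12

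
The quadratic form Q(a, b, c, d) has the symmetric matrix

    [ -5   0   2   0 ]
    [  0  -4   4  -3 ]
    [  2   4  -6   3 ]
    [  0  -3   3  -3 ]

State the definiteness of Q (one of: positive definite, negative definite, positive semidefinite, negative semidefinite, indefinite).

negative definite

Leading principal minors: Δ_1 = -5, Δ_2 = 20, Δ_3 = -24, Δ_4 = 18.
The signs alternate starting with Δ_1 < 0, so by Sylvester's criterion Q is negative definite.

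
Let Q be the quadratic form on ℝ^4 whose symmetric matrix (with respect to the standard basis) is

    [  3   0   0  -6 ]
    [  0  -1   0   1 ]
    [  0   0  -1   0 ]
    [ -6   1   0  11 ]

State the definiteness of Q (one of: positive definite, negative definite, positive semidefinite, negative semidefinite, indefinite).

Row-reducing A symmetrically gives the diagonal entries 3, -1, -1, 0.
That gives 1 positive, 2 negative, 1 zero pivots.
Hence Q is indefinite.

indefinite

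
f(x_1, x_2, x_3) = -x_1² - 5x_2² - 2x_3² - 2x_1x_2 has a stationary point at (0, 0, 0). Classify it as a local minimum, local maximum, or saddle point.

The Hessian at the origin is H = [[-2, -2, 0], [-2, -10, 0], [0, 0, -4]].
Applying the same elementary operations to the rows and columns of H produces a congruent diagonal matrix with entries -2, -8, -4.
That gives 3 negative pivots.
H is negative definite, so the origin is a strict local maximum.

local maximum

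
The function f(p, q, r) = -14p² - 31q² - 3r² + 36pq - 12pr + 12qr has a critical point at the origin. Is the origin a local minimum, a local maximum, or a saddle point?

The Hessian at the origin is H = [[-28, 36, -12], [36, -62, 12], [-12, 12, -6]].
Row-reducing H symmetrically gives the diagonal entries -28, -110/7, -6/55.
Counting signs: 3 negative.
H is negative definite, so the origin is a strict local maximum.

local maximum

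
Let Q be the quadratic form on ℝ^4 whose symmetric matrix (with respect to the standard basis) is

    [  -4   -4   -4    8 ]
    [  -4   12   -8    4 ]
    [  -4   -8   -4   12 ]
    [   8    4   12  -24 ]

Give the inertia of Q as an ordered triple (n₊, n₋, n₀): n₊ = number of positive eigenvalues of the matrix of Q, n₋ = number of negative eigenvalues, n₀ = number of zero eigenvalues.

Applying the same elementary operations to the rows and columns of A produces a congruent diagonal matrix with entries -4, 16, -1, 0.
So there are 1 positive, 2 negative, 1 zero pivots.

(1, 2, 1)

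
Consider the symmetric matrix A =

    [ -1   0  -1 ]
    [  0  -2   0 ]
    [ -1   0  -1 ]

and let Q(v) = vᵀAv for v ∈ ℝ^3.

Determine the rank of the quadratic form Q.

Applying the same elementary operations to the rows and columns of A produces a congruent diagonal matrix with entries -1, -2, 0.
Counting signs: 2 negative, 1 zero.
The rank is the number of nonzero pivots: 2.

2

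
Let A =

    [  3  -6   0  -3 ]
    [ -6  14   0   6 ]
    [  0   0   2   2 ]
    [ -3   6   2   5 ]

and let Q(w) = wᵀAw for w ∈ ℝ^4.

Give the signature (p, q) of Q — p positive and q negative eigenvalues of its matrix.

Applying the same elementary operations to the rows and columns of A produces a congruent diagonal matrix with entries 3, 2, 2, 0.
That gives 3 positive, 1 zero pivots.

(3, 0)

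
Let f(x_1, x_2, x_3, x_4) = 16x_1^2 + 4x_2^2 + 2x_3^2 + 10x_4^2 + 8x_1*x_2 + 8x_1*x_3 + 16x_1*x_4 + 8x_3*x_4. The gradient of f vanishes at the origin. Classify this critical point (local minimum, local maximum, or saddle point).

The Hessian at the origin is H = [[32, 8, 8, 16], [8, 8, 0, 0], [8, 0, 4, 8], [16, 0, 8, 20]].
An LDLᵀ factorisation of H has diagonal entries 32, 6, 4/3, 4.
So there are 4 positive pivots.
H is positive definite, so the origin is a strict local minimum.

local minimum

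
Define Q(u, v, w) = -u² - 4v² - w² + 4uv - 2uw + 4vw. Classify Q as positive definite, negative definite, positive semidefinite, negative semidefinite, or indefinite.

Write A = [[-1, 2, -1], [2, -4, 2], [-1, 2, -1]].
Applying the same elementary operations to the rows and columns of A produces a congruent diagonal matrix with entries -1, 0, 0.
Counting signs: 1 negative, 2 zero.
Hence Q is negative semidefinite.

negative semidefinite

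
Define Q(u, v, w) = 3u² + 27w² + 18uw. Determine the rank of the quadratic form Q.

Write A = [[3, 0, 9], [0, 0, 0], [9, 0, 27]].
Symmetric row and column elimination reduces A to a congruent diagonal form with pivots 3, 0, 0.
So there are 1 positive, 2 zero pivots.
The rank is the number of nonzero pivots: 1.

1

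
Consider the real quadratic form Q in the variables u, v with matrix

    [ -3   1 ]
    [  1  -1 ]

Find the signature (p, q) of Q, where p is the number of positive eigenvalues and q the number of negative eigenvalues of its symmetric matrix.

(0, 2)

Row-reducing A symmetrically gives the diagonal entries -3, -2/3.
So there are 2 negative pivots.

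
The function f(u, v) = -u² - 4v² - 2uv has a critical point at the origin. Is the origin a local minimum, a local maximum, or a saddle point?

The Hessian at the origin is H = [[-2, -2], [-2, -8]].
det H = -2·-8 − (-2)² = 12 > 0 and H[1,1] = -2 < 0, so H is negative definite.
Therefore the origin is a local maximum.

local maximum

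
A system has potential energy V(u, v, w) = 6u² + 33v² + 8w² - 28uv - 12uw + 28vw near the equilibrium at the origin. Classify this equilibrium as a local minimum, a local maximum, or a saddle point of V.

local minimum

The Hessian at the origin is H = [[12, -28, -12], [-28, 66, 28], [-12, 28, 16]].
Row-reducing H symmetrically gives the diagonal entries 12, 2/3, 4.
Counting signs: 3 positive.
H is positive definite, so the origin is a strict local minimum.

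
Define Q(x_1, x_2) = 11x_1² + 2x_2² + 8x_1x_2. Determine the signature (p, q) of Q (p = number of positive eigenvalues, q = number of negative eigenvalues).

(2, 0)

The associated matrix is A = [[11, 4], [4, 2]].
Symmetric row and column elimination reduces A to a congruent diagonal form with pivots 11, 6/11.
That gives 2 positive pivots.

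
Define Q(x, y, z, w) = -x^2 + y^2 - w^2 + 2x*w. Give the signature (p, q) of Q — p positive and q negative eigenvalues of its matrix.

The associated matrix is A = [[-1, 0, 0, 1], [0, 1, 0, 0], [0, 0, 0, 0], [1, 0, 0, -1]].
Row-reducing A symmetrically gives the diagonal entries -1, 1, 0, 0.
So there are 1 positive, 1 negative, 2 zero pivots.

(1, 1)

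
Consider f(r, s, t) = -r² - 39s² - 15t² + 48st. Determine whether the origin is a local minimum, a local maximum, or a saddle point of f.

The Hessian at the origin is H = [[-2, 0, 0], [0, -78, 48], [0, 48, -30]].
Applying the same elementary operations to the rows and columns of H produces a congruent diagonal matrix with entries -2, -78, -6/13.
Counting signs: 3 negative.
H is negative definite, so the origin is a strict local maximum.

local maximum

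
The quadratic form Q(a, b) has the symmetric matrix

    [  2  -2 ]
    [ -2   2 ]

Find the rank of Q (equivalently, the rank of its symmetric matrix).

1

Congruent diagonalization of A (simultaneous row and column reduction) yields pivots 2, 0.
So there are 1 positive, 1 zero pivots.
The rank is the number of nonzero pivots: 1.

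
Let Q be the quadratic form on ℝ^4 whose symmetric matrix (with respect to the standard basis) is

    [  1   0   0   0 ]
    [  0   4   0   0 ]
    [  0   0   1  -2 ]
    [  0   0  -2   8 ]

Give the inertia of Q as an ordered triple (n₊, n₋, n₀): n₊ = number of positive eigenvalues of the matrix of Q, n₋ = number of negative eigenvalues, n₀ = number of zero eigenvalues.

(4, 0, 0)

Row-reducing A symmetrically gives the diagonal entries 1, 4, 1, 4.
So there are 4 positive pivots.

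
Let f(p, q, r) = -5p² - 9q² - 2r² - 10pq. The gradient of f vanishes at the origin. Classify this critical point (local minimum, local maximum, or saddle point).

local maximum

The Hessian at the origin is H = [[-10, -10, 0], [-10, -18, 0], [0, 0, -4]].
Applying the same elementary operations to the rows and columns of H produces a congruent diagonal matrix with entries -10, -8, -4.
So there are 3 negative pivots.
H is negative definite, so the origin is a strict local maximum.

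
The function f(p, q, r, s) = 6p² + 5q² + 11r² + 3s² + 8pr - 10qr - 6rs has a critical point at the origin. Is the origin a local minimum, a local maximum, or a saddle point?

local minimum

The Hessian at the origin is H = [[12, 0, 8, 0], [0, 10, -10, 0], [8, -10, 22, -6], [0, 0, -6, 6]].
An LDLᵀ factorisation of H has diagonal entries 12, 10, 20/3, 3/5.
That gives 4 positive pivots.
H is positive definite, so the origin is a strict local minimum.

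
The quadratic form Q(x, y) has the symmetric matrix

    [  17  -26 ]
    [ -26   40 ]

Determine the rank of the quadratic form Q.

2

Applying the same elementary operations to the rows and columns of A produces a congruent diagonal matrix with entries 17, 4/17.
So there are 2 positive pivots.
The rank is the number of nonzero pivots: 2.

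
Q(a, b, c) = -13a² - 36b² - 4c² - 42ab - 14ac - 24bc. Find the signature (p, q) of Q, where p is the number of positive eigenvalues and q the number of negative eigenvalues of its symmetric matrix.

(0, 2)

The associated matrix is A = [[-13, -21, -7], [-21, -36, -12], [-7, -12, -4]].
Applying the same elementary operations to the rows and columns of A produces a congruent diagonal matrix with entries -13, -27/13, 0.
So there are 2 negative, 1 zero pivots.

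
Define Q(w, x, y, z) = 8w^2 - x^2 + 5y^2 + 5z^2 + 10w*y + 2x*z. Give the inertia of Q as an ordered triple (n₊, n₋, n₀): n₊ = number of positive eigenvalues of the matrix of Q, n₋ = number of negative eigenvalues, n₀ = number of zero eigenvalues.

The symmetric matrix is A = [[8, 0, 5, 0], [0, -1, 0, 1], [5, 0, 5, 0], [0, 1, 0, 5]].
Applying the same elementary operations to the rows and columns of A produces a congruent diagonal matrix with entries 8, -1, 15/8, 6.
So there are 3 positive, 1 negative pivots.

(3, 1, 0)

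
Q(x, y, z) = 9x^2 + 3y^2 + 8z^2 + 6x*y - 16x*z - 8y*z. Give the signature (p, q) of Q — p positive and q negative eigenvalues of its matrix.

(2, 0)

The symmetric matrix is A = [[9, 3, -8], [3, 3, -4], [-8, -4, 8]].
Applying the same elementary operations to the rows and columns of A produces a congruent diagonal matrix with entries 9, 2, 0.
So there are 2 positive, 1 zero pivots.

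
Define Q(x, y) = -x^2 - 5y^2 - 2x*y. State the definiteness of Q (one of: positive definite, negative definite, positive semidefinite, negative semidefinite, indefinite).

negative definite

The symmetric matrix of Q is [[-1, -1], [-1, -5]].
For the 2×2 matrix [[-1, -1], [-1, -5]]: det = -1·-5 − (-1)² = 4, trace = -6.
det > 0 so both eigenvalues share the sign of the trace; trace = -6 < 0 ⇒ both negative.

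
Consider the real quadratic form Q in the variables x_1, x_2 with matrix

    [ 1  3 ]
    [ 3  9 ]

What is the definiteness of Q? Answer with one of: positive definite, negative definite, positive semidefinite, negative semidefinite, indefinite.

For the 2×2 matrix [[1, 3], [3, 9]]: det = 1·9 − (3)² = 0, trace = 10.
det = 0 so one eigenvalue is zero; the form is semidefinite with the sign of the trace.

positive semidefinite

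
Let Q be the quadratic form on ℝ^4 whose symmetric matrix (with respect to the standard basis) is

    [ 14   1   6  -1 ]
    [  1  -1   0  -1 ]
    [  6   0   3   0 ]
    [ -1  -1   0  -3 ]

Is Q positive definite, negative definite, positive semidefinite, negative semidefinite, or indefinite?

Applying the same elementary operations to the rows and columns of A produces a congruent diagonal matrix with entries 14, -15/14, 3/5, -10/3.
So there are 2 positive, 2 negative pivots.
Hence Q is indefinite.

indefinite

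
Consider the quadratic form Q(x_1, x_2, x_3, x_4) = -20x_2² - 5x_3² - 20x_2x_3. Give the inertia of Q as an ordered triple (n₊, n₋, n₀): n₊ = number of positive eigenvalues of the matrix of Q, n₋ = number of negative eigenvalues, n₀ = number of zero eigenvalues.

The symmetric matrix is A = [[0, 0, 0, 0], [0, -20, -10, 0], [0, -10, -5, 0], [0, 0, 0, 0]].
Row-reducing A symmetrically gives the diagonal entries 0, -20, 0, 0.
Counting signs: 1 negative, 3 zero.

(0, 1, 3)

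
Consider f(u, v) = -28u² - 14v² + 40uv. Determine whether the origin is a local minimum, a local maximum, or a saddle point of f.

The Hessian at the origin is H = [[-56, 40], [40, -28]].
det H = -56·-28 − (40)² = -32 < 0, so H is indefinite.
Therefore the origin is a saddle point.

saddle point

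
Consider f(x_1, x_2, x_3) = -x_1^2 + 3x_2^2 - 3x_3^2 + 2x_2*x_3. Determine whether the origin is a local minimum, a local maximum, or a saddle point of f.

saddle point

The Hessian at the origin is H = [[-2, 0, 0], [0, 6, 2], [0, 2, -6]].
Applying the same elementary operations to the rows and columns of H produces a congruent diagonal matrix with entries -2, 6, -20/3.
So there are 1 positive, 2 negative pivots.
H is indefinite, so the origin is a saddle point.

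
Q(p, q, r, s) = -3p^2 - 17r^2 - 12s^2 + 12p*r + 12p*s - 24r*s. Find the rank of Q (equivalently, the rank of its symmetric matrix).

The associated matrix is A = [[-3, 0, 6, 6], [0, 0, 0, 0], [6, 0, -17, -12], [6, 0, -12, -12]].
Congruent diagonalization of A (simultaneous row and column reduction) yields pivots -3, 0, -5, 0.
That gives 2 negative, 2 zero pivots.
The rank is the number of nonzero pivots: 2.

2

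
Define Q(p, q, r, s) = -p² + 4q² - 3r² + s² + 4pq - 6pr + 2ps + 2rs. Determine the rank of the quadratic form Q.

Write A = [[-1, 2, -3, 1], [2, 4, 0, 0], [-3, 0, -3, 1], [1, 0, 1, 1]].
Row-reducing A symmetrically gives the diagonal entries -1, 8, 3/2, 4/3.
Counting signs: 3 positive, 1 negative.
The rank is the number of nonzero pivots: 4.

4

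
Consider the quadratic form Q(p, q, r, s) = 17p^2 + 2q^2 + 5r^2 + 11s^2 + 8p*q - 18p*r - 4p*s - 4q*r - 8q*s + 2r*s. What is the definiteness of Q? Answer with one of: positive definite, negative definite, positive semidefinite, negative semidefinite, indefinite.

The symmetric matrix is A = [[17, 4, -9, -2], [4, 2, -2, -4], [-9, -2, 5, 1], [-2, -4, 1, 11]].
Symmetric row and column elimination reduces A to a congruent diagonal form with pivots 17, 18/17, 2/9, -3/2.
So there are 3 positive, 1 negative pivots.
Hence Q is indefinite.

indefinite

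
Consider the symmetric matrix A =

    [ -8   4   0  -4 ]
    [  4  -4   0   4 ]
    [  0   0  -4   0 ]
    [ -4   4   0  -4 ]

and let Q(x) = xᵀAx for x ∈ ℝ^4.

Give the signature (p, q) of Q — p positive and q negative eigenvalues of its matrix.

Applying the same elementary operations to the rows and columns of A produces a congruent diagonal matrix with entries -8, -2, -4, 0.
That gives 3 negative, 1 zero pivots.

(0, 3)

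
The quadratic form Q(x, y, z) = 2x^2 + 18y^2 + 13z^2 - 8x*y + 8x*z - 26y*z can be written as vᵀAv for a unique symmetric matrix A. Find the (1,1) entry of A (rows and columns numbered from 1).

2

The coefficient of x^2 in Q is 2, and that is exactly A[1,1].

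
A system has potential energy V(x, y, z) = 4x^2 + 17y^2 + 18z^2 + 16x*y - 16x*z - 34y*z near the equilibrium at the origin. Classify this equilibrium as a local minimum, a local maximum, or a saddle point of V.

local minimum

The Hessian at the origin is H = [[8, 16, -16], [16, 34, -34], [-16, -34, 36]].
Congruent diagonalization of H (simultaneous row and column reduction) yields pivots 8, 2, 2.
So there are 3 positive pivots.
H is positive definite, so the origin is a strict local minimum.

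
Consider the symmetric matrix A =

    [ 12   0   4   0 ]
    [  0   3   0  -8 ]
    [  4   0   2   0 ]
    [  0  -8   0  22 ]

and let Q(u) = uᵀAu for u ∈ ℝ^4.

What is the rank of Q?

4

Row-reducing A symmetrically gives the diagonal entries 12, 3, 2/3, 2/3.
So there are 4 positive pivots.
The rank is the number of nonzero pivots: 4.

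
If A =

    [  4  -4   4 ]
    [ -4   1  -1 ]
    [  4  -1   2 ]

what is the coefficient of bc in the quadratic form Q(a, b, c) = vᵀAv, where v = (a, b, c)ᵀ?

The coefficient of bc is A[2,3] + A[3,2] = 2·(-1) = -2.

-2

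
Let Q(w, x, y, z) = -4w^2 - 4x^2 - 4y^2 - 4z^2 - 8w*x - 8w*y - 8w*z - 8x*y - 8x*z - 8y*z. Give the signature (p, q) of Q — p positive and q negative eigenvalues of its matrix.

(0, 1)

The associated matrix is A = [[-4, -4, -4, -4], [-4, -4, -4, -4], [-4, -4, -4, -4], [-4, -4, -4, -4]].
Congruent diagonalization of A (simultaneous row and column reduction) yields pivots -4, 0, 0, 0.
Counting signs: 1 negative, 3 zero.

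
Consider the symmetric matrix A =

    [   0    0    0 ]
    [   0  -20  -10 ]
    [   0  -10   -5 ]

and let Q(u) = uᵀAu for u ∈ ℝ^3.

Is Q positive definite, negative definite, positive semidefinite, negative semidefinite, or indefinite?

negative semidefinite

Applying the same elementary operations to the rows and columns of A produces a congruent diagonal matrix with entries 0, -20, 0.
Counting signs: 1 negative, 2 zero.
Hence Q is negative semidefinite.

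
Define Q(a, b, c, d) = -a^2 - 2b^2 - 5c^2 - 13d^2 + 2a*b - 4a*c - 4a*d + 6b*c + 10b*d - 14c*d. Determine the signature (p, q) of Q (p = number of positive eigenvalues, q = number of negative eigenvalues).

The associated matrix is A = [[-1, 1, -2, -2], [1, -2, 3, 5], [-2, 3, -5, -7], [-2, 5, -7, -13]].
Applying the same elementary operations to the rows and columns of A produces a congruent diagonal matrix with entries -1, -1, 0, 0.
Counting signs: 2 negative, 2 zero.

(0, 2)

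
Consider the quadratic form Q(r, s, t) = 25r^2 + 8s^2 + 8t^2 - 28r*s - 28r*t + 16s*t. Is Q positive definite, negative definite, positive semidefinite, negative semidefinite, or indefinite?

positive semidefinite

Write A = [[25, -14, -14], [-14, 8, 8], [-14, 8, 8]].
Congruent diagonalization of A (simultaneous row and column reduction) yields pivots 25, 4/25, 0.
So there are 2 positive, 1 zero pivots.
Hence Q is positive semidefinite.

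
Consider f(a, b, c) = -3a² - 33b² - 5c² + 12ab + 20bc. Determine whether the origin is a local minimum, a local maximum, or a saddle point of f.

The Hessian at the origin is H = [[-6, 12, 0], [12, -66, 20], [0, 20, -10]].
Row-reducing H symmetrically gives the diagonal entries -6, -42, -10/21.
That gives 3 negative pivots.
H is negative definite, so the origin is a strict local maximum.

local maximum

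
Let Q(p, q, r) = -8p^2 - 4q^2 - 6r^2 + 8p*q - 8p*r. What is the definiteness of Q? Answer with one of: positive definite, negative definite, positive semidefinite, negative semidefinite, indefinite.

negative definite

The symmetric matrix of Q is A = [[-8, 4, -4], [4, -4, 0], [-4, 0, -6]].
Leading principal minors: Δ_1 = -8, Δ_2 = 16, Δ_3 = -32.
The signs alternate starting with Δ_1 < 0, so by Sylvester's criterion Q is negative definite.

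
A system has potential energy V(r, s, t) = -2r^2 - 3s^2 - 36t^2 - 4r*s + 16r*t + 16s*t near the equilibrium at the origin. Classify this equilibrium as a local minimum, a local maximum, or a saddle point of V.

local maximum

The Hessian at the origin is H = [[-4, -4, 16], [-4, -6, 16], [16, 16, -72]].
Row-reducing H symmetrically gives the diagonal entries -4, -2, -8.
Counting signs: 3 negative.
H is negative definite, so the origin is a strict local maximum.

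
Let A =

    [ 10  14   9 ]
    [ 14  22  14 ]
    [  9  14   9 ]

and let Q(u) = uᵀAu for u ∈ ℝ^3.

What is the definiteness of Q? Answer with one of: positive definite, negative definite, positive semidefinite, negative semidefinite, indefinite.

Leading principal minors: Δ_1 = 10, Δ_2 = 24, Δ_3 = 2.
All leading principal minors are positive, so by Sylvester's criterion Q is positive definite.

positive definite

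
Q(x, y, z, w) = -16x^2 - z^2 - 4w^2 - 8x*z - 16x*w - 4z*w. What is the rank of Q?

1

The associated matrix is A = [[-16, 0, -4, -8], [0, 0, 0, 0], [-4, 0, -1, -2], [-8, 0, -2, -4]].
Row-reducing A symmetrically gives the diagonal entries -16, 0, 0, 0.
Counting signs: 1 negative, 3 zero.
The rank is the number of nonzero pivots: 1.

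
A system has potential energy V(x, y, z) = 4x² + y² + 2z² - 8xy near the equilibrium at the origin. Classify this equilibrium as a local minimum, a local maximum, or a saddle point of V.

The Hessian at the origin is H = [[8, -8, 0], [-8, 2, 0], [0, 0, 4]].
Applying the same elementary operations to the rows and columns of H produces a congruent diagonal matrix with entries 8, -6, 4.
So there are 2 positive, 1 negative pivots.
H is indefinite, so the origin is a saddle point.

saddle point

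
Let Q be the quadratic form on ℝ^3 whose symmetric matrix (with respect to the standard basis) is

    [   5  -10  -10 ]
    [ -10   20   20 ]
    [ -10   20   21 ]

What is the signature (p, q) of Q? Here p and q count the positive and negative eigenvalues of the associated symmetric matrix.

(2, 0)

Row-reducing A symmetrically gives the diagonal entries 5, 0, 1.
That gives 2 positive, 1 zero pivots.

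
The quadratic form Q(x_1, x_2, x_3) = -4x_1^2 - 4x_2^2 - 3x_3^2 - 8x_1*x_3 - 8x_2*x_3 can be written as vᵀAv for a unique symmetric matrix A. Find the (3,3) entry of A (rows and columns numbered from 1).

-3

The coefficient of x_3^2 in Q is -3, and that is exactly A[3,3].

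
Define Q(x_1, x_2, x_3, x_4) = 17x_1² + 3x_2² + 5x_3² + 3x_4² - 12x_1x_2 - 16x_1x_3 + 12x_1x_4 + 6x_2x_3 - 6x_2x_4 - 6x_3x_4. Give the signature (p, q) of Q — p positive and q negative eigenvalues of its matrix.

(3, 0)

The symmetric matrix is A = [[17, -6, -8, 6], [-6, 3, 3, -3], [-8, 3, 5, -3], [6, -3, -3, 3]].
Row-reducing A symmetrically gives the diagonal entries 17, 15/17, 6/5, 0.
So there are 3 positive, 1 zero pivots.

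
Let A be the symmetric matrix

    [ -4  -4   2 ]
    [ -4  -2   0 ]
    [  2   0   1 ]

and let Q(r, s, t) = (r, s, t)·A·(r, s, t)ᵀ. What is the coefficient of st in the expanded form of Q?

0

The coefficient of st is A[2,3] + A[3,2] = 2·0 = 0.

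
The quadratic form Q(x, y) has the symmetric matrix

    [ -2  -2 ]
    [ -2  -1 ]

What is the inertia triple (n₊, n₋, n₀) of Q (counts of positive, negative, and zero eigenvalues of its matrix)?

(1, 1, 0)

Row-reducing A symmetrically gives the diagonal entries -2, 1.
That gives 1 positive, 1 negative pivots.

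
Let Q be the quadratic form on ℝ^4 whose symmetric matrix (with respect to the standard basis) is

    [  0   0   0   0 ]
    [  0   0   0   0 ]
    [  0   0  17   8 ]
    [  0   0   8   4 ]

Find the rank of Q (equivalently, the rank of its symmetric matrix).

Congruent diagonalization of A (simultaneous row and column reduction) yields pivots 0, 0, 17, 4/17.
That gives 2 positive, 2 zero pivots.
The rank is the number of nonzero pivots: 2.

2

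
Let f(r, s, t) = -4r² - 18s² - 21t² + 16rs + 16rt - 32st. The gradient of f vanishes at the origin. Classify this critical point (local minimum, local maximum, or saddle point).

The Hessian at the origin is H = [[-8, 16, 16], [16, -36, -32], [16, -32, -42]].
Row-reducing H symmetrically gives the diagonal entries -8, -4, -10.
Counting signs: 3 negative.
H is negative definite, so the origin is a strict local maximum.

local maximum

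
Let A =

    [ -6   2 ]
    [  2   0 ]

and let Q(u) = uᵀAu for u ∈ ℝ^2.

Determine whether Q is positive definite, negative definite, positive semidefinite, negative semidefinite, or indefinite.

indefinite

An LDLᵀ factorisation of A has diagonal entries -6, 2/3.
That gives 1 positive, 1 negative pivots.
Hence Q is indefinite.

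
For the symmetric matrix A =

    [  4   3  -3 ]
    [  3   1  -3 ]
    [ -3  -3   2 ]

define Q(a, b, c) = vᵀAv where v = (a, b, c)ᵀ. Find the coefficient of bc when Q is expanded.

-6

The coefficient of bc is A[2,3] + A[3,2] = 2·(-3) = -6.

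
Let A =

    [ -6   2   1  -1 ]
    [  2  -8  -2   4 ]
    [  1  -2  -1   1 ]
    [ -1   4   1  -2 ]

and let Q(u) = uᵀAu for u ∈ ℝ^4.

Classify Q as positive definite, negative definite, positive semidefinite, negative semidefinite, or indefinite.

negative semidefinite

Applying the same elementary operations to the rows and columns of A produces a congruent diagonal matrix with entries -6, -22/3, -5/11, 0.
So there are 3 negative, 1 zero pivots.
Hence Q is negative semidefinite.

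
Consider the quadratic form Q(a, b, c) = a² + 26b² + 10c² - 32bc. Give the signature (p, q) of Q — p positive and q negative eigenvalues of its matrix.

Write A = [[1, 0, 0], [0, 26, -16], [0, -16, 10]].
Congruent diagonalization of A (simultaneous row and column reduction) yields pivots 1, 26, 2/13.
So there are 3 positive pivots.

(3, 0)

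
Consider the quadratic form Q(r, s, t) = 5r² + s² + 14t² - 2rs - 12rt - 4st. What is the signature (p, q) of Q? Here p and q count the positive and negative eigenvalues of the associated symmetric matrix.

The associated matrix is A = [[5, -1, -6], [-1, 1, -2], [-6, -2, 14]].
Congruent diagonalization of A (simultaneous row and column reduction) yields pivots 5, 4/5, -6.
That gives 2 positive, 1 negative pivots.

(2, 1)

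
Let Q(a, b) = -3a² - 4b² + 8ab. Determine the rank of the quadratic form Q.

Write A = [[-3, 4], [4, -4]].
Row-reducing A symmetrically gives the diagonal entries -3, 4/3.
So there are 1 positive, 1 negative pivots.
The rank is the number of nonzero pivots: 2.

2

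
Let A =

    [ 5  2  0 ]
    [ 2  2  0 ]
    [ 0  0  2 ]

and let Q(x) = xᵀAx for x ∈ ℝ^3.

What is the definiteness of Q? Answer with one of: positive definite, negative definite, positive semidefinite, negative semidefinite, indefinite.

positive definite

Applying the same elementary operations to the rows and columns of A produces a congruent diagonal matrix with entries 5, 6/5, 2.
So there are 3 positive pivots.
Hence Q is positive definite.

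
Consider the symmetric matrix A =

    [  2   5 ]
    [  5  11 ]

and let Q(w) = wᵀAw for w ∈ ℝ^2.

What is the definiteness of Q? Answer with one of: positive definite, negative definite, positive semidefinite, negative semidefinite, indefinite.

indefinite

Congruent diagonalization of A (simultaneous row and column reduction) yields pivots 2, -3/2.
Counting signs: 1 positive, 1 negative.
Hence Q is indefinite.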